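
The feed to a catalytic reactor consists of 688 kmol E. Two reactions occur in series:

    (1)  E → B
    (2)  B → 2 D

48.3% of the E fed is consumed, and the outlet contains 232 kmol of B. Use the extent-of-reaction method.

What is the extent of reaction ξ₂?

Conversion of E: E consumed = 1ξ₁ = 0.483 × 688 → ξ₁ = 332.3 kmol.
B balance: n_B = 0 + 1ξ₁ − 1ξ₂ = 232 → ξ₂ = (1·332.3 − 232)/1 = 100.3 kmol.
Outlet amounts (n = n₀ + Σ ν·ξ):
  E: 688 − 1(332.3) = 355.7
  B: 0 + 1(332.3) − 1(100.3) = 232
  D: 0 + 2(100.3) = 200.6

ξ₂ = 100 kmol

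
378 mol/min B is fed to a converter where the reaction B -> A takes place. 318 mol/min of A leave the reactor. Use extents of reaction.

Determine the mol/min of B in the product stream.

For A: n = n₀ + 1ξ → 318 = 0 + 1ξ, giving ξ = 318 mol/min.
Outlet amounts (n = n₀ + ν ξ):
  B: 378 − 1(318) = 60
  A: 0 + 1(318) = 318

60 mol/min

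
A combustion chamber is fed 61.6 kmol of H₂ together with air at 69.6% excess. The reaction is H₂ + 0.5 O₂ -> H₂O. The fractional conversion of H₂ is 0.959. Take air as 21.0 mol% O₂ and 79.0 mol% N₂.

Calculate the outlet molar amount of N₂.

Stoichiometric O₂ = 0.5 × 61.6 = 30.8 kmol; O₂ fed = 30.8 × 1.696 = 52.24 kmol.
N₂ fed = 52.24 × 79/21 = 196.5 kmol.
Fuel reacted = 0.959 × 61.6 → ξ = 59.07 kmol.
Outlet (n = n₀ + ν ξ):
  H₂: 61.6 − 1(59.07) = 2.526
  O₂: 52.24 − 0.5(59.07) = 22.7
  N₂: 196.5 (inert)
  H₂O: 0 + 1(59.07) = 59.07

197 kmol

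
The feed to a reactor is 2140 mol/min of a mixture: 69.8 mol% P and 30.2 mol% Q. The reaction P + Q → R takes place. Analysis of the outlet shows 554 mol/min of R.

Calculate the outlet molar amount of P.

940 mol/min

For R: n = n₀ + 1ξ → 554 = 0 + 1ξ, giving ξ = 554 mol/min.
Outlet amounts (n = n₀ + ν ξ):
  P: 1494 − 1(554) = 939.7
  Q: 646.3 − 1(554) = 92.28
  R: 0 + 1(554) = 554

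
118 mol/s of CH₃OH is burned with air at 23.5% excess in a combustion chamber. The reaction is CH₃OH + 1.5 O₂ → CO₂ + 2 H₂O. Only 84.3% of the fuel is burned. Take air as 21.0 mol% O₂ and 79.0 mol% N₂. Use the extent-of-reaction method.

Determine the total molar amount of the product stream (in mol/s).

1210 mol/s

Stoichiometric O₂ = 1.5 × 118 = 177 mol/s; O₂ fed = 177 × 1.235 = 218.6 mol/s.
N₂ fed = 218.6 × 79/21 = 822.3 mol/s.
Fuel reacted = 0.843 × 118 → ξ = 99.47 mol/s.
Outlet (n = n₀ + ν ξ):
  CH₃OH: 118 − 1(99.47) = 18.53
  O₂: 218.6 − 1.5(99.47) = 69.38
  N₂: 822.3 (inert)
  CO₂: 0 + 1(99.47) = 99.47
  H₂O: 0 + 2(99.47) = 198.9
Total out = 18.53 + 69.38 + 822.3 + 99.47 + 198.9 = 1209 mol/s.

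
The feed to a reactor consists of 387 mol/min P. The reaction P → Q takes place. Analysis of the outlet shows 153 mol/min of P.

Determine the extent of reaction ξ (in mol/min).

ξ = 234 mol/min

For P: n = n₀ − 1ξ → 153 = 387 − 1ξ, giving ξ = 234 mol/min.
Outlet amounts (n = n₀ + ν ξ):
  P: 387 − 1(234) = 153
  Q: 0 + 1(234) = 234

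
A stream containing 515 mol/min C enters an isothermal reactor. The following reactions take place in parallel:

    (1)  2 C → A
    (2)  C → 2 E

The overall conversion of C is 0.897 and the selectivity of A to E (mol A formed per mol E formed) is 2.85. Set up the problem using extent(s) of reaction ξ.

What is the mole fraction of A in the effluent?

0.625

Conversion of C: C consumed = 0.897 × 515 = 462 mol/min = 2ξ₁ + 1ξ₂.
Selectivity: 1ξ₁ / (2ξ₂) = 2.85 → ξ₁ = 5.7 ξ₂.
Substitute: (2·5.7 + 1) ξ₂ = 462 → ξ₂ = 37.25 mol/min, ξ₁ = 212.4 mol/min.
Outlet amounts (n = n₀ + Σ ν·ξ):
  C: 515 − 2(212.4) − 1(37.25) = 53.05
  A: 0 + 1(212.4) = 212.4
  E: 0 + 2(37.25) = 74.51
Total out = 339.9 mol/min; y_A = 212.4 / 339.9 = 0.6247.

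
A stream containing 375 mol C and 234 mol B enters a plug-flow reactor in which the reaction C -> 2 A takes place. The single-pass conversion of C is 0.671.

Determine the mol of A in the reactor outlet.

503 mol

C reacted = 0.671 × 375 = 251.6 mol; ν_C = −1, so ξ = 251.6/1 = 251.6 mol.
Outlet amounts (n = n₀ + ν ξ):
  C: 375 − 1(251.6) = 123.4
  A: 0 + 2(251.6) = 503.3
  B: 234 (inert)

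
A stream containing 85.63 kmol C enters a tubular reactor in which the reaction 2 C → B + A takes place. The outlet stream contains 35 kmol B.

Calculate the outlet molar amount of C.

15.6 kmol

For B: n = n₀ + 1ξ → 35 = 0 + 1ξ, giving ξ = 35 kmol.
Outlet amounts (n = n₀ + ν ξ):
  C: 85.63 − 2(35) = 15.63
  B: 0 + 1(35) = 35
  A: 0 + 1(35) = 35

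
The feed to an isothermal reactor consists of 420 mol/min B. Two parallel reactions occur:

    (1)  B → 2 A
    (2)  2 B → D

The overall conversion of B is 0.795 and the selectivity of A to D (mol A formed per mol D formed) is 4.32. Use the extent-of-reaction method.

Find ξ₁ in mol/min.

ξ₁ = 173 mol/min

Conversion of B: B consumed = 0.795 × 420 = 333.9 mol/min = 1ξ₁ + 2ξ₂.
Selectivity: 2ξ₁ / (1ξ₂) = 4.32 → ξ₁ = 2.16 ξ₂.
Substitute: (1·2.16 + 2) ξ₂ = 333.9 → ξ₂ = 80.26 mol/min, ξ₁ = 173.4 mol/min.
Outlet amounts (n = n₀ + Σ ν·ξ):
  B: 420 − 1(173.4) − 2(80.26) = 86.1
  A: 0 + 2(173.4) = 346.7
  D: 0 + 1(80.26) = 80.26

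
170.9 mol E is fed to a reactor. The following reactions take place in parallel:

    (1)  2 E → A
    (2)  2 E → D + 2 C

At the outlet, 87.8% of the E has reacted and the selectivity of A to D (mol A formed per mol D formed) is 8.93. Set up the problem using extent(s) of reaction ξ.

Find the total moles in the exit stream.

111 mol

Conversion of E: E consumed = 0.878 × 170.9 = 150.1 mol = 2ξ₁ + 2ξ₂.
Selectivity: 1ξ₁ / (1ξ₂) = 8.93 → ξ₁ = 8.93 ξ₂.
Substitute: (2·8.93 + 2) ξ₂ = 150.1 → ξ₂ = 7.555 mol, ξ₁ = 67.47 mol.
Outlet amounts (n = n₀ + Σ ν·ξ):
  E: 170.9 − 2(67.47) − 2(7.555) = 20.85
  A: 0 + 1(67.47) = 67.47
  D: 0 + 1(7.555) = 7.555
  C: 0 + 2(7.555) = 15.11
Total out = 20.85 + 67.47 + 7.555 + 15.11 = 111 mol.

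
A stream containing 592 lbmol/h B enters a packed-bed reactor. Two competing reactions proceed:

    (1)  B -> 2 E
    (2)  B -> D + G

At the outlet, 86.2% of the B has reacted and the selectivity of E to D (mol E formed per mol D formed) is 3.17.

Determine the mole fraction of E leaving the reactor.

Conversion of B: B consumed = 0.862 × 592 = 510.3 lbmol/h = 1ξ₁ + 1ξ₂.
Selectivity: 2ξ₁ / (1ξ₂) = 3.17 → ξ₁ = 1.585 ξ₂.
Substitute: (1·1.585 + 1) ξ₂ = 510.3 → ξ₂ = 197.4 lbmol/h, ξ₁ = 312.9 lbmol/h.
Outlet amounts (n = n₀ + Σ ν·ξ):
  B: 592 − 1(312.9) − 1(197.4) = 81.7
  E: 0 + 2(312.9) = 625.8
  D: 0 + 1(197.4) = 197.4
  G: 0 + 1(197.4) = 197.4
Total out = 1102 lbmol/h; y_E = 625.8 / 1102 = 0.5677.

0.568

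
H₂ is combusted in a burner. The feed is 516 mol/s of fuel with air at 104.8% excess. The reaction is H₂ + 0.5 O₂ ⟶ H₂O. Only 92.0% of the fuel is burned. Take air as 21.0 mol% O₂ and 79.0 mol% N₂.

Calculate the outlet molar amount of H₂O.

Stoichiometric O₂ = 0.5 × 516 = 258 mol/s; O₂ fed = 258 × 2.048 = 528.4 mol/s.
N₂ fed = 528.4 × 79/21 = 1988 mol/s.
Fuel reacted = 0.92 × 516 → ξ = 474.7 mol/s.
Outlet (n = n₀ + ν ξ):
  H₂: 516 − 1(474.7) = 41.28
  O₂: 528.4 − 0.5(474.7) = 291
  N₂: 1988 (inert)
  H₂O: 0 + 1(474.7) = 474.7

475 mol/s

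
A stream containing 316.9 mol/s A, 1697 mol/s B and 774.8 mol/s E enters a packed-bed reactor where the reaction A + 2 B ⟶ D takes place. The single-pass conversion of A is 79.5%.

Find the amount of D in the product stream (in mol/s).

A reacted = 0.795 × 316.9 = 251.9 mol/s; ν_A = −1, so ξ = 251.9/1 = 251.9 mol/s.
Outlet amounts (n = n₀ + ν ξ):
  A: 316.9 − 1(251.9) = 64.96
  B: 1697 − 2(251.9) = 1193
  D: 0 + 1(251.9) = 251.9
  E: 774.8 (inert)

252 mol/s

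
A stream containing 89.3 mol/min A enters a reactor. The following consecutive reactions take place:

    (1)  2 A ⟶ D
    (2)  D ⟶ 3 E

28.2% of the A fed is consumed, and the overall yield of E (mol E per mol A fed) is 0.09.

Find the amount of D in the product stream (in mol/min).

Conversion of A: A consumed = 2ξ₁ = 0.282 × 89.3 → ξ₁ = 12.59 mol/min.
Yield of E: 3ξ₂ / 89.3 = 0.09 → ξ₂ = 2.679 mol/min.
Outlet amounts (n = n₀ + Σ ν·ξ):
  A: 89.3 − 2(12.59) = 64.12
  D: 0 + 1(12.59) − 1(2.679) = 9.912
  E: 0 + 3(2.679) = 8.037

9.91 mol/min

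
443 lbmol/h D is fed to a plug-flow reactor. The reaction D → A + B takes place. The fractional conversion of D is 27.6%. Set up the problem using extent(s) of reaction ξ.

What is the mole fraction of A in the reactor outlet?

D reacted = 0.276 × 443 = 122.3 lbmol/h; ν_D = −1, so ξ = 122.3/1 = 122.3 lbmol/h.
Outlet amounts (n = n₀ + ν ξ):
  D: 443 − 1(122.3) = 320.7
  A: 0 + 1(122.3) = 122.3
  B: 0 + 1(122.3) = 122.3
Total out = 565.3 lbmol/h; y_A = 122.3 / 565.3 = 0.2163.

0.216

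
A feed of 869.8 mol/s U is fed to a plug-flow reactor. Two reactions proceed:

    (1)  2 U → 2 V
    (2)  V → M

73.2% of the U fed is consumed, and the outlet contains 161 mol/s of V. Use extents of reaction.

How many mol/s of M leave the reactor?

476 mol/s

Conversion of U: U consumed = 2ξ₁ = 0.732 × 869.8 → ξ₁ = 318.3 mol/s.
V balance: n_V = 0 + 2ξ₁ − 1ξ₂ = 161 → ξ₂ = (2·318.3 − 161)/1 = 475.7 mol/s.
Outlet amounts (n = n₀ + Σ ν·ξ):
  U: 869.8 − 2(318.3) = 233.1
  V: 0 + 2(318.3) − 1(475.7) = 161
  M: 0 + 1(475.7) = 475.7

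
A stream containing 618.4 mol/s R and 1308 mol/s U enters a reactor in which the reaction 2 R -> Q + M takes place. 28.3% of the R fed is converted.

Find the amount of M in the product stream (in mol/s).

87.5 mol/s

R reacted = 0.283 × 618.4 = 175 mol/s; ν_R = −2, so ξ = 175/2 = 87.5 mol/s.
Outlet amounts (n = n₀ + ν ξ):
  R: 618.4 − 2(87.5) = 443.4
  Q: 0 + 1(87.5) = 87.5
  M: 0 + 1(87.5) = 87.5
  U: 1308 (inert)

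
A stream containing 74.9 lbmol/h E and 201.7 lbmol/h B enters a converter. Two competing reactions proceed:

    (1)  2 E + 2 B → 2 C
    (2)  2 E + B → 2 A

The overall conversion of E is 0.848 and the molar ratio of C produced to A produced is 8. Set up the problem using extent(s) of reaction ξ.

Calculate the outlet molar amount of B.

142 lbmol/h

Conversion of E: E consumed = 0.848 × 74.9 = 63.52 lbmol/h = 2ξ₁ + 2ξ₂.
Selectivity: 2ξ₁ / (2ξ₂) = 8 → ξ₁ = 8 ξ₂.
Substitute: (2·8 + 2) ξ₂ = 63.52 → ξ₂ = 3.529 lbmol/h, ξ₁ = 28.23 lbmol/h.
Outlet amounts (n = n₀ + Σ ν·ξ):
  E: 74.9 − 2(28.23) − 2(3.529) = 11.38
  B: 201.7 − 2(28.23) − 1(3.529) = 141.7
  C: 0 + 2(28.23) = 56.46
  A: 0 + 2(3.529) = 7.057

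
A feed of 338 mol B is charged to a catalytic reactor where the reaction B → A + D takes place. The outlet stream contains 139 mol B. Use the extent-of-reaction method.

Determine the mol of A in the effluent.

199 mol

For B: n = n₀ − 1ξ → 139 = 338 − 1ξ, giving ξ = 199 mol.
Outlet amounts (n = n₀ + ν ξ):
  B: 338 − 1(199) = 139
  A: 0 + 1(199) = 199
  D: 0 + 1(199) = 199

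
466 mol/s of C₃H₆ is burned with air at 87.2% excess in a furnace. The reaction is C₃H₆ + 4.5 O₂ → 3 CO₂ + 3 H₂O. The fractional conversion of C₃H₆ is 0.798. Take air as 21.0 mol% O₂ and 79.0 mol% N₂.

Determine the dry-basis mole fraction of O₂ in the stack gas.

Stoichiometric O₂ = 4.5 × 466 = 2097 mol/s; O₂ fed = 2097 × 1.872 = 3926 mol/s.
N₂ fed = 3926 × 79/21 = 14770 mol/s.
Fuel reacted = 0.798 × 466 → ξ = 371.9 mol/s.
Outlet (n = n₀ + ν ξ):
  C₃H₆: 466 − 1(371.9) = 94.13
  O₂: 3926 − 4.5(371.9) = 2252
  N₂: 14770 (inert)
  CO₂: 0 + 3(371.9) = 1116
  H₂O: 0 + 3(371.9) = 1116
Dry total = 18230 mol/s; y_O₂ (dry) = 2252 / 18230 = 0.1235.

0.124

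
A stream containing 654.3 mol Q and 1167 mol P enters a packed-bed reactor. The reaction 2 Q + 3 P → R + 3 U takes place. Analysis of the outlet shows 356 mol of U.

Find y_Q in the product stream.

0.245

For U: n = n₀ + 3ξ → 356 = 0 + 3ξ, giving ξ = 118.7 mol.
Outlet amounts (n = n₀ + ν ξ):
  Q: 654.3 − 2(118.7) = 417
  P: 1167 − 3(118.7) = 811
  R: 0 + 1(118.7) = 118.7
  U: 0 + 3(118.7) = 356
Total out = 1703 mol; y_Q = 417 / 1703 = 0.2449.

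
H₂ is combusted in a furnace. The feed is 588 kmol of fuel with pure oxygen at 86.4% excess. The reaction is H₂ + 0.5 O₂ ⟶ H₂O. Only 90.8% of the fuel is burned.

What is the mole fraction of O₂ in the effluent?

0.323

Stoichiometric O₂ = 0.5 × 588 = 294 kmol; O₂ fed = 294 × 1.864 = 548 kmol.
Fuel reacted = 0.908 × 588 → ξ = 533.9 kmol.
Outlet (n = n₀ + ν ξ):
  H₂: 588 − 1(533.9) = 54.1
  O₂: 548 − 0.5(533.9) = 281.1
  H₂O: 0 + 1(533.9) = 533.9
Total out = 869.1 kmol; y_O₂ = 281.1 / 869.1 = 0.3234.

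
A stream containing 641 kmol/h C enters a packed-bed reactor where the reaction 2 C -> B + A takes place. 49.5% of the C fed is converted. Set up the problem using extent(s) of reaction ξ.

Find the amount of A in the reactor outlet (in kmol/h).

159 kmol/h

C reacted = 0.495 × 641 = 317.3 kmol/h; ν_C = −2, so ξ = 317.3/2 = 158.6 kmol/h.
Outlet amounts (n = n₀ + ν ξ):
  C: 641 − 2(158.6) = 323.7
  B: 0 + 1(158.6) = 158.6
  A: 0 + 1(158.6) = 158.6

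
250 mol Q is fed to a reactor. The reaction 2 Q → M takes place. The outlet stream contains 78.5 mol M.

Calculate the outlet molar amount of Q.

For M: n = n₀ + 1ξ → 78.5 = 0 + 1ξ, giving ξ = 78.5 mol.
Outlet amounts (n = n₀ + ν ξ):
  Q: 250 − 2(78.5) = 93
  M: 0 + 1(78.5) = 78.5

93 mol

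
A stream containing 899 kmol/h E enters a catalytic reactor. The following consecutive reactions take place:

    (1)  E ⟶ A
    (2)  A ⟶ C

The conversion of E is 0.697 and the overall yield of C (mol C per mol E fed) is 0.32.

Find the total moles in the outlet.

899 kmol/h

Conversion of E: E consumed = 1ξ₁ = 0.697 × 899 → ξ₁ = 626.6 kmol/h.
Yield of C: 1ξ₂ / 899 = 0.32 → ξ₂ = 287.7 kmol/h.
Outlet amounts (n = n₀ + Σ ν·ξ):
  E: 899 − 1(626.6) = 272.4
  A: 0 + 1(626.6) − 1(287.7) = 338.9
  C: 0 + 1(287.7) = 287.7
Total out = 272.4 + 338.9 + 287.7 = 899 kmol/h.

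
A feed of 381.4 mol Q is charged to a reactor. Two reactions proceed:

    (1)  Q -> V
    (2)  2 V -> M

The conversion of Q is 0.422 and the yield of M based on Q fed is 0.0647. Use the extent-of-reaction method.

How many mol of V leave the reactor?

Conversion of Q: Q consumed = 1ξ₁ = 0.422 × 381.4 → ξ₁ = 161 mol.
Yield of M: 1ξ₂ / 381.4 = 0.0647 → ξ₂ = 24.68 mol.
Outlet amounts (n = n₀ + Σ ν·ξ):
  Q: 381.4 − 1(161) = 220.4
  V: 0 + 1(161) − 2(24.68) = 111.6
  M: 0 + 1(24.68) = 24.68

112 mol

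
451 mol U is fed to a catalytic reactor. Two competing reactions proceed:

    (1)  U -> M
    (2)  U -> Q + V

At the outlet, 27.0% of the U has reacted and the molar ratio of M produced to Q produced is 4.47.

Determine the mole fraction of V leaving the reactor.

Conversion of U: U consumed = 0.27 × 451 = 121.8 mol = 1ξ₁ + 1ξ₂.
Selectivity: 1ξ₁ / (1ξ₂) = 4.47 → ξ₁ = 4.47 ξ₂.
Substitute: (1·4.47 + 1) ξ₂ = 121.8 → ξ₂ = 22.26 mol, ξ₁ = 99.51 mol.
Outlet amounts (n = n₀ + Σ ν·ξ):
  U: 451 − 1(99.51) − 1(22.26) = 329.2
  M: 0 + 1(99.51) = 99.51
  Q: 0 + 1(22.26) = 22.26
  V: 0 + 1(22.26) = 22.26
Total out = 473.3 mol; y_V = 22.26 / 473.3 = 0.04704.

0.047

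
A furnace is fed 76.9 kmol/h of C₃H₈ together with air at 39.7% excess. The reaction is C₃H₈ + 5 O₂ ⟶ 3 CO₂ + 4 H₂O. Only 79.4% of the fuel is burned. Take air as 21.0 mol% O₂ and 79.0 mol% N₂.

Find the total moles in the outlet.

2700 kmol/h

Stoichiometric O₂ = 5 × 76.9 = 384.5 kmol/h; O₂ fed = 384.5 × 1.397 = 537.1 kmol/h.
N₂ fed = 537.1 × 79/21 = 2021 kmol/h.
Fuel reacted = 0.794 × 76.9 → ξ = 61.06 kmol/h.
Outlet (n = n₀ + ν ξ):
  C₃H₈: 76.9 − 1(61.06) = 15.84
  O₂: 537.1 − 5(61.06) = 231.9
  N₂: 2021 (inert)
  CO₂: 0 + 3(61.06) = 183.2
  H₂O: 0 + 4(61.06) = 244.2
Total out = 15.84 + 231.9 + 2021 + 183.2 + 244.2 = 2696 kmol/h.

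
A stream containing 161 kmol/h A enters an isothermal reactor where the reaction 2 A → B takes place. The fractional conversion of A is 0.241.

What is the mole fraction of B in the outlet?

0.137

A reacted = 0.241 × 161 = 38.8 kmol/h; ν_A = −2, so ξ = 38.8/2 = 19.4 kmol/h.
Outlet amounts (n = n₀ + ν ξ):
  A: 161 − 2(19.4) = 122.2
  B: 0 + 1(19.4) = 19.4
Total out = 141.6 kmol/h; y_B = 19.4 / 141.6 = 0.137.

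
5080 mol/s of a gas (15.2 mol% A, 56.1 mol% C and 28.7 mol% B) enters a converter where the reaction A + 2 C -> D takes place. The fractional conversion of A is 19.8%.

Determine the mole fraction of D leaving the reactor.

0.032

A reacted = 0.198 × 772.2 = 152.9 mol/s; ν_A = −1, so ξ = 152.9/1 = 152.9 mol/s.
Outlet amounts (n = n₀ + ν ξ):
  A: 772.2 − 1(152.9) = 619.3
  C: 2850 − 2(152.9) = 2544
  D: 0 + 1(152.9) = 152.9
  B: 1458 (inert)
Total out = 4774 mol/s; y_D = 152.9 / 4774 = 0.03202.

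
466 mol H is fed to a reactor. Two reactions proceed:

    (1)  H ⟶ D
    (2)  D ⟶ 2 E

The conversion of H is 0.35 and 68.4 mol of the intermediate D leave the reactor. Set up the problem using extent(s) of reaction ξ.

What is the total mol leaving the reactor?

561 mol

Conversion of H: H consumed = 1ξ₁ = 0.35 × 466 → ξ₁ = 163.1 mol.
D balance: n_D = 0 + 1ξ₁ − 1ξ₂ = 68.4 → ξ₂ = (1·163.1 − 68.4)/1 = 94.7 mol.
Outlet amounts (n = n₀ + Σ ν·ξ):
  H: 466 − 1(163.1) = 302.9
  D: 0 + 1(163.1) − 1(94.7) = 68.4
  E: 0 + 2(94.7) = 189.4
Total out = 302.9 + 68.4 + 189.4 = 560.7 mol.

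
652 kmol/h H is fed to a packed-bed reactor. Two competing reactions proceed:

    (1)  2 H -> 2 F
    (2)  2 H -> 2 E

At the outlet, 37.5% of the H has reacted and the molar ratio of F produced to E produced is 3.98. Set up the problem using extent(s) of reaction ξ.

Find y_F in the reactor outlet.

Conversion of H: H consumed = 0.375 × 652 = 244.5 kmol/h = 2ξ₁ + 2ξ₂.
Selectivity: 2ξ₁ / (2ξ₂) = 3.98 → ξ₁ = 3.98 ξ₂.
Substitute: (2·3.98 + 2) ξ₂ = 244.5 → ξ₂ = 24.55 kmol/h, ξ₁ = 97.7 kmol/h.
Outlet amounts (n = n₀ + Σ ν·ξ):
  H: 652 − 2(97.7) − 2(24.55) = 407.5
  F: 0 + 2(97.7) = 195.4
  E: 0 + 2(24.55) = 49.1
Total out = 652 kmol/h; y_F = 195.4 / 652 = 0.2997.

0.3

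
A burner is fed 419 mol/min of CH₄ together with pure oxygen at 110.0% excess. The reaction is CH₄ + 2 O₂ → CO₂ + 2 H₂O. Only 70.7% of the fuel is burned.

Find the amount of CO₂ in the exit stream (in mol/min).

296 mol/min

Stoichiometric O₂ = 2 × 419 = 838 mol/min; O₂ fed = 838 × 2.100 = 1760 mol/min.
Fuel reacted = 0.707 × 419 → ξ = 296.2 mol/min.
Outlet (n = n₀ + ν ξ):
  CH₄: 419 − 1(296.2) = 122.8
  O₂: 1760 − 2(296.2) = 1167
  CO₂: 0 + 1(296.2) = 296.2
  H₂O: 0 + 2(296.2) = 592.5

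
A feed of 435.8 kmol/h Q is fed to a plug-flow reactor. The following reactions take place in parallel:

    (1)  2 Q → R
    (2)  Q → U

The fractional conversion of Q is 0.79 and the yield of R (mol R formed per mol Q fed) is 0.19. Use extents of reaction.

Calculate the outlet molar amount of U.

179 kmol/h

Yield of R: 1ξ₁ / 435.8 = 0.19 → ξ₁ = 82.8 kmol/h.
Conversion of Q: 2ξ₁ + 1ξ₂ = 0.79 × 435.8 = 344.3 → ξ₂ = 178.7 kmol/h.
Outlet amounts (n = n₀ + Σ ν·ξ):
  Q: 435.8 − 2(82.8) − 1(178.7) = 91.52
  R: 0 + 1(82.8) = 82.8
  U: 0 + 1(178.7) = 178.7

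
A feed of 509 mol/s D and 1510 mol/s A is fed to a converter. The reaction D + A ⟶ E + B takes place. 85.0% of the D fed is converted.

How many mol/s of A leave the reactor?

1080 mol/s

D reacted = 0.85 × 509 = 432.6 mol/s; ν_D = −1, so ξ = 432.6/1 = 432.6 mol/s.
Outlet amounts (n = n₀ + ν ξ):
  D: 509 − 1(432.6) = 76.35
  A: 1510 − 1(432.6) = 1077
  E: 0 + 1(432.6) = 432.6
  B: 0 + 1(432.6) = 432.6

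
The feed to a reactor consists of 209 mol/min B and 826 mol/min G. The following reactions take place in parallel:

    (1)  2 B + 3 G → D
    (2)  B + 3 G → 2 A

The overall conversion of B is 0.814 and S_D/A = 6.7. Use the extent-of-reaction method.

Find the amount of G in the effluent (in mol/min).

Conversion of B: B consumed = 0.814 × 209 = 170.1 mol/min = 2ξ₁ + 1ξ₂.
Selectivity: 1ξ₁ / (2ξ₂) = 6.7 → ξ₁ = 13.4 ξ₂.
Substitute: (2·13.4 + 1) ξ₂ = 170.1 → ξ₂ = 6.12 mol/min, ξ₁ = 82 mol/min.
Outlet amounts (n = n₀ + Σ ν·ξ):
  B: 209 − 2(82) − 1(6.12) = 38.87
  G: 826 − 3(82) − 3(6.12) = 561.6
  D: 0 + 1(82) = 82
  A: 0 + 2(6.12) = 12.24

562 mol/min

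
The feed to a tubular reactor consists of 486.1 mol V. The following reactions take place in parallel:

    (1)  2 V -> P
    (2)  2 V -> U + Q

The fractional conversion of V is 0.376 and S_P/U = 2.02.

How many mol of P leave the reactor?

61.1 mol

Conversion of V: V consumed = 0.376 × 486.1 = 182.8 mol = 2ξ₁ + 2ξ₂.
Selectivity: 1ξ₁ / (1ξ₂) = 2.02 → ξ₁ = 2.02 ξ₂.
Substitute: (2·2.02 + 2) ξ₂ = 182.8 → ξ₂ = 30.26 mol, ξ₁ = 61.13 mol.
Outlet amounts (n = n₀ + Σ ν·ξ):
  V: 486.1 − 2(61.13) − 2(30.26) = 303.3
  P: 0 + 1(61.13) = 61.13
  U: 0 + 1(30.26) = 30.26
  Q: 0 + 1(30.26) = 30.26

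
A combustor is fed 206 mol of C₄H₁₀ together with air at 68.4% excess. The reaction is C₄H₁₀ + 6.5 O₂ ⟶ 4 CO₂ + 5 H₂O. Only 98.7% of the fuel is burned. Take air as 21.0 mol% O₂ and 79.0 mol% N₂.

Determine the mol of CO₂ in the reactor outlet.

Stoichiometric O₂ = 6.5 × 206 = 1339 mol; O₂ fed = 1339 × 1.684 = 2255 mol.
N₂ fed = 2255 × 79/21 = 8483 mol.
Fuel reacted = 0.987 × 206 → ξ = 203.3 mol.
Outlet (n = n₀ + ν ξ):
  C₄H₁₀: 206 − 1(203.3) = 2.678
  O₂: 2255 − 6.5(203.3) = 933.3
  N₂: 8483 (inert)
  CO₂: 0 + 4(203.3) = 813.3
  H₂O: 0 + 5(203.3) = 1017

813 mol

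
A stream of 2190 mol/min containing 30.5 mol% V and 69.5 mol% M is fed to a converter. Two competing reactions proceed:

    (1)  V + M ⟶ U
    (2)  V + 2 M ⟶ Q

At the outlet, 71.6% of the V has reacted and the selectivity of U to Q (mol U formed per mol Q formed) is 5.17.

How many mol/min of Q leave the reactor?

77.5 mol/min

Conversion of V: V consumed = 0.716 × 668 = 478.3 mol/min = 1ξ₁ + 1ξ₂.
Selectivity: 1ξ₁ / (1ξ₂) = 5.17 → ξ₁ = 5.17 ξ₂.
Substitute: (1·5.17 + 1) ξ₂ = 478.3 → ξ₂ = 77.51 mol/min, ξ₁ = 400.7 mol/min.
Outlet amounts (n = n₀ + Σ ν·ξ):
  V: 668 − 1(400.7) − 1(77.51) = 189.7
  M: 1522 − 1(400.7) − 2(77.51) = 966.3
  U: 0 + 1(400.7) = 400.7
  Q: 0 + 1(77.51) = 77.51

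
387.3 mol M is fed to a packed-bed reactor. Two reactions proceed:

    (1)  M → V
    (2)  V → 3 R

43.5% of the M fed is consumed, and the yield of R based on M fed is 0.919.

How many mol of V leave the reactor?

49.8 mol

Conversion of M: M consumed = 1ξ₁ = 0.435 × 387.3 → ξ₁ = 168.5 mol.
Yield of R: 3ξ₂ / 387.3 = 0.919 → ξ₂ = 118.6 mol.
Outlet amounts (n = n₀ + Σ ν·ξ):
  M: 387.3 − 1(168.5) = 218.8
  V: 0 + 1(168.5) − 1(118.6) = 49.83
  R: 0 + 3(118.6) = 355.9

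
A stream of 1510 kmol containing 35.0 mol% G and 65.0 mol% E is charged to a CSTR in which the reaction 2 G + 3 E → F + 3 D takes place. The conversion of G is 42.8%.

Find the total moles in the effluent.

G reacted = 0.428 × 528.5 = 226.2 kmol; ν_G = −2, so ξ = 226.2/2 = 113.1 kmol.
Outlet amounts (n = n₀ + ν ξ):
  G: 528.5 − 2(113.1) = 302.3
  E: 981.5 − 3(113.1) = 642.2
  F: 0 + 1(113.1) = 113.1
  D: 0 + 3(113.1) = 339.3
Total out = 302.3 + 642.2 + 113.1 + 339.3 = 1397 kmol.

1400 kmol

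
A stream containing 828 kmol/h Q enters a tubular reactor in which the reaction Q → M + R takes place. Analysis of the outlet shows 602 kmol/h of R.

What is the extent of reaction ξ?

ξ = 602 kmol/h

For R: n = n₀ + 1ξ → 602 = 0 + 1ξ, giving ξ = 602 kmol/h.
Outlet amounts (n = n₀ + ν ξ):
  Q: 828 − 1(602) = 226
  M: 0 + 1(602) = 602
  R: 0 + 1(602) = 602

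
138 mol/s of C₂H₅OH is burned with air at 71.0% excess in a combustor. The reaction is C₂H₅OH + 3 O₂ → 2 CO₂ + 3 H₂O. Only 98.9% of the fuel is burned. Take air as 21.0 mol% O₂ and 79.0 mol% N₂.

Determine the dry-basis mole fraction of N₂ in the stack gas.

Stoichiometric O₂ = 3 × 138 = 414 mol/s; O₂ fed = 414 × 1.710 = 707.9 mol/s.
N₂ fed = 707.9 × 79/21 = 2663 mol/s.
Fuel reacted = 0.989 × 138 → ξ = 136.5 mol/s.
Outlet (n = n₀ + ν ξ):
  C₂H₅OH: 138 − 1(136.5) = 1.518
  O₂: 707.9 − 3(136.5) = 298.5
  N₂: 2663 (inert)
  CO₂: 0 + 2(136.5) = 273
  H₂O: 0 + 3(136.5) = 409.4
Dry total = 3236 mol/s; y_N₂ (dry) = 2663 / 3236 = 0.8229.

0.823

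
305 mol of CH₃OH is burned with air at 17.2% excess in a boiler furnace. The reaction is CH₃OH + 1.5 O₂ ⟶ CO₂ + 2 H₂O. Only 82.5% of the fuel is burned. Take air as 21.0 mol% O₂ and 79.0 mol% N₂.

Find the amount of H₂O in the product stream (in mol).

Stoichiometric O₂ = 1.5 × 305 = 457.5 mol; O₂ fed = 457.5 × 1.172 = 536.2 mol.
N₂ fed = 536.2 × 79/21 = 2017 mol.
Fuel reacted = 0.825 × 305 → ξ = 251.6 mol.
Outlet (n = n₀ + ν ξ):
  CH₃OH: 305 − 1(251.6) = 53.38
  O₂: 536.2 − 1.5(251.6) = 158.8
  N₂: 2017 (inert)
  CO₂: 0 + 1(251.6) = 251.6
  H₂O: 0 + 2(251.6) = 503.2

503 mol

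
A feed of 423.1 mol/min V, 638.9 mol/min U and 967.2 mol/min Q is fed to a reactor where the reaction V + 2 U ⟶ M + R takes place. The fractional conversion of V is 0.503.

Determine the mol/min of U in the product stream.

213 mol/min

V reacted = 0.503 × 423.1 = 212.8 mol/min; ν_V = −1, so ξ = 212.8/1 = 212.8 mol/min.
Outlet amounts (n = n₀ + ν ξ):
  V: 423.1 − 1(212.8) = 210.3
  U: 638.9 − 2(212.8) = 213.3
  M: 0 + 1(212.8) = 212.8
  R: 0 + 1(212.8) = 212.8
  Q: 967.2 (inert)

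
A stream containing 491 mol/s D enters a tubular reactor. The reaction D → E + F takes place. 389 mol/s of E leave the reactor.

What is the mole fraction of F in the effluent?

0.442

For E: n = n₀ + 1ξ → 389 = 0 + 1ξ, giving ξ = 389 mol/s.
Outlet amounts (n = n₀ + ν ξ):
  D: 491 − 1(389) = 102
  E: 0 + 1(389) = 389
  F: 0 + 1(389) = 389
Total out = 880 mol/s; y_F = 389 / 880 = 0.442.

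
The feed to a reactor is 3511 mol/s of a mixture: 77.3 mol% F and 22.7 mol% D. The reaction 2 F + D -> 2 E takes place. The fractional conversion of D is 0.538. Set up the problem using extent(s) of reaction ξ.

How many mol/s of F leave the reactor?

D reacted = 0.538 × 797 = 428.8 mol/s; ν_D = −1, so ξ = 428.8/1 = 428.8 mol/s.
Outlet amounts (n = n₀ + ν ξ):
  F: 2714 − 2(428.8) = 1856
  D: 797 − 1(428.8) = 368.2
  E: 0 + 2(428.8) = 857.6

1860 mol/s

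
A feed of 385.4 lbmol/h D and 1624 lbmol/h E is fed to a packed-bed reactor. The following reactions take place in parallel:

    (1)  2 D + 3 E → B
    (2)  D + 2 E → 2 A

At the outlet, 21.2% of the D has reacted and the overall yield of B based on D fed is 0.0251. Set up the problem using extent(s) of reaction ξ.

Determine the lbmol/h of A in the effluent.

125 lbmol/h

Yield of B: 1ξ₁ / 385.4 = 0.0251 → ξ₁ = 9.674 lbmol/h.
Conversion of D: 2ξ₁ + 1ξ₂ = 0.212 × 385.4 = 81.7 → ξ₂ = 62.36 lbmol/h.
Outlet amounts (n = n₀ + Σ ν·ξ):
  D: 385.4 − 2(9.674) − 1(62.36) = 303.7
  E: 1624 − 3(9.674) − 2(62.36) = 1470
  B: 0 + 1(9.674) = 9.674
  A: 0 + 2(62.36) = 124.7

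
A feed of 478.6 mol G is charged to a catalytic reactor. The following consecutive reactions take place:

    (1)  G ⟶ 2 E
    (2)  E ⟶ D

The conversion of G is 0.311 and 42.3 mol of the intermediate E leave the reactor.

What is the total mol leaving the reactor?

627 mol

Conversion of G: G consumed = 1ξ₁ = 0.311 × 478.6 → ξ₁ = 148.8 mol.
E balance: n_E = 0 + 2ξ₁ − 1ξ₂ = 42.3 → ξ₂ = (2·148.8 − 42.3)/1 = 255.4 mol.
Outlet amounts (n = n₀ + Σ ν·ξ):
  G: 478.6 − 1(148.8) = 329.8
  E: 0 + 2(148.8) − 1(255.4) = 42.3
  D: 0 + 1(255.4) = 255.4
Total out = 329.8 + 42.3 + 255.4 = 627.4 mol.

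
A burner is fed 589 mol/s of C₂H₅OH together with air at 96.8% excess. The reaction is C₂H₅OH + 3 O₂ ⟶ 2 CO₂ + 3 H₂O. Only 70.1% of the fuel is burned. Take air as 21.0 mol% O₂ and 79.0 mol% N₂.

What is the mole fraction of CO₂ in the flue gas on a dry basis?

0.0506

Stoichiometric O₂ = 3 × 589 = 1767 mol/s; O₂ fed = 1767 × 1.968 = 3477 mol/s.
N₂ fed = 3477 × 79/21 = 13080 mol/s.
Fuel reacted = 0.701 × 589 → ξ = 412.9 mol/s.
Outlet (n = n₀ + ν ξ):
  C₂H₅OH: 589 − 1(412.9) = 176.1
  O₂: 3477 − 3(412.9) = 2239
  N₂: 13080 (inert)
  CO₂: 0 + 2(412.9) = 825.8
  H₂O: 0 + 3(412.9) = 1239
Dry total = 16320 mol/s; y_CO₂ (dry) = 825.8 / 16320 = 0.05059.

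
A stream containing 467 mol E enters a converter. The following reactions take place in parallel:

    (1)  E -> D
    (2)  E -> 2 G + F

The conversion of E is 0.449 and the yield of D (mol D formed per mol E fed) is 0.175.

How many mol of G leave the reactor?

Yield of D: 1ξ₁ / 467 = 0.175 → ξ₁ = 81.72 mol.
Conversion of E: 1ξ₁ + 1ξ₂ = 0.449 × 467 = 209.7 → ξ₂ = 128 mol.
Outlet amounts (n = n₀ + Σ ν·ξ):
  E: 467 − 1(81.72) − 1(128) = 257.3
  D: 0 + 1(81.72) = 81.72
  G: 0 + 2(128) = 255.9
  F: 0 + 1(128) = 128

256 mol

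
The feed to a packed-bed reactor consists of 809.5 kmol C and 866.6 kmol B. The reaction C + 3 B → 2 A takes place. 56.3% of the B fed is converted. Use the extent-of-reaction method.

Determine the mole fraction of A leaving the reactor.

0.241

B reacted = 0.563 × 866.6 = 487.9 kmol; ν_B = −3, so ξ = 487.9/3 = 162.6 kmol.
Outlet amounts (n = n₀ + ν ξ):
  C: 809.5 − 1(162.6) = 646.9
  B: 866.6 − 3(162.6) = 378.7
  A: 0 + 2(162.6) = 325.3
Total out = 1351 kmol; y_A = 325.3 / 1351 = 0.2408.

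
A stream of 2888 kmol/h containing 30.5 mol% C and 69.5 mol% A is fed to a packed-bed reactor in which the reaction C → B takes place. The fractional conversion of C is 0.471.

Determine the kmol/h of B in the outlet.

C reacted = 0.471 × 880.8 = 414.9 kmol/h; ν_C = −1, so ξ = 414.9/1 = 414.9 kmol/h.
Outlet amounts (n = n₀ + ν ξ):
  C: 880.8 − 1(414.9) = 466
  B: 0 + 1(414.9) = 414.9
  A: 2007 (inert)

415 kmol/h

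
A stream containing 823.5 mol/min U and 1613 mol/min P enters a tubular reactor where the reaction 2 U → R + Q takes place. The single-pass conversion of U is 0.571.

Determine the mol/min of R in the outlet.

U reacted = 0.571 × 823.5 = 470.2 mol/min; ν_U = −2, so ξ = 470.2/2 = 235.1 mol/min.
Outlet amounts (n = n₀ + ν ξ):
  U: 823.5 − 2(235.1) = 353.3
  R: 0 + 1(235.1) = 235.1
  Q: 0 + 1(235.1) = 235.1
  P: 1613 (inert)

235 mol/min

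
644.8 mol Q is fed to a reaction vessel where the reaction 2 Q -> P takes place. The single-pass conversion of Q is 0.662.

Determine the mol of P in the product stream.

Q reacted = 0.662 × 644.8 = 426.9 mol; ν_Q = −2, so ξ = 426.9/2 = 213.4 mol.
Outlet amounts (n = n₀ + ν ξ):
  Q: 644.8 − 2(213.4) = 217.9
  P: 0 + 1(213.4) = 213.4

213 mol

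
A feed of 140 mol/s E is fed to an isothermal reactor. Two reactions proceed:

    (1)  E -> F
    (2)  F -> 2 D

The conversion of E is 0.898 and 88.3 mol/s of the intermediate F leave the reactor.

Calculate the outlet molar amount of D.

Conversion of E: E consumed = 1ξ₁ = 0.898 × 140 → ξ₁ = 125.7 mol/s.
F balance: n_F = 0 + 1ξ₁ − 1ξ₂ = 88.3 → ξ₂ = (1·125.7 − 88.3)/1 = 37.42 mol/s.
Outlet amounts (n = n₀ + Σ ν·ξ):
  E: 140 − 1(125.7) = 14.28
  F: 0 + 1(125.7) − 1(37.42) = 88.3
  D: 0 + 2(37.42) = 74.84

74.8 mol/s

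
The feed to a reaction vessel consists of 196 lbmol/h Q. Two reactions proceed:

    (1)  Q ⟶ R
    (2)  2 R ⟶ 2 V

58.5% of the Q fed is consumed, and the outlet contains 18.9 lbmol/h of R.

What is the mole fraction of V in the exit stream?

Conversion of Q: Q consumed = 1ξ₁ = 0.585 × 196 → ξ₁ = 114.7 lbmol/h.
R balance: n_R = 0 + 1ξ₁ − 2ξ₂ = 18.9 → ξ₂ = (1·114.7 − 18.9)/2 = 47.88 lbmol/h.
Outlet amounts (n = n₀ + Σ ν·ξ):
  Q: 196 − 1(114.7) = 81.34
  R: 0 + 1(114.7) − 2(47.88) = 18.9
  V: 0 + 2(47.88) = 95.76
Total out = 196 lbmol/h; y_V = 95.76 / 196 = 0.4886.

0.489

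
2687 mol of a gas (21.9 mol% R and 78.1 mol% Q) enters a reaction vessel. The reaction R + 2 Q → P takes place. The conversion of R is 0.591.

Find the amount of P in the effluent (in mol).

348 mol

R reacted = 0.591 × 588.5 = 347.8 mol; ν_R = −1, so ξ = 347.8/1 = 347.8 mol.
Outlet amounts (n = n₀ + ν ξ):
  R: 588.5 − 1(347.8) = 240.7
  Q: 2099 − 2(347.8) = 1403
  P: 0 + 1(347.8) = 347.8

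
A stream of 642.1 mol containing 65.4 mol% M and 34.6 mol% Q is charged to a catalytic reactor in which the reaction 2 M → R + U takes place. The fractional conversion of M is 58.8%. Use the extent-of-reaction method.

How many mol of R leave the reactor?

123 mol

M reacted = 0.588 × 419.9 = 246.9 mol; ν_M = −2, so ξ = 246.9/2 = 123.5 mol.
Outlet amounts (n = n₀ + ν ξ):
  M: 419.9 − 2(123.5) = 173
  R: 0 + 1(123.5) = 123.5
  U: 0 + 1(123.5) = 123.5
  Q: 222.2 (inert)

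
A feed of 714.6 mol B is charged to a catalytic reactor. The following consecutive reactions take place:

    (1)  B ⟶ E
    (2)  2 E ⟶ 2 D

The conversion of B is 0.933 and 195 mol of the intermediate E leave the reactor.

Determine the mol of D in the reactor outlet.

472 mol

Conversion of B: B consumed = 1ξ₁ = 0.933 × 714.6 → ξ₁ = 666.7 mol.
E balance: n_E = 0 + 1ξ₁ − 2ξ₂ = 195 → ξ₂ = (1·666.7 − 195)/2 = 235.9 mol.
Outlet amounts (n = n₀ + Σ ν·ξ):
  B: 714.6 − 1(666.7) = 47.88
  E: 0 + 1(666.7) − 2(235.9) = 195
  D: 0 + 2(235.9) = 471.7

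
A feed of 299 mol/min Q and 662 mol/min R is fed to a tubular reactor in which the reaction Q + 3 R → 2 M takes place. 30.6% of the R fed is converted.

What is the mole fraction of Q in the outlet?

R reacted = 0.306 × 662 = 202.6 mol/min; ν_R = −3, so ξ = 202.6/3 = 67.52 mol/min.
Outlet amounts (n = n₀ + ν ξ):
  Q: 299 − 1(67.52) = 231.5
  R: 662 − 3(67.52) = 459.4
  M: 0 + 2(67.52) = 135
Total out = 826 mol/min; y_Q = 231.5 / 826 = 0.2803.

0.28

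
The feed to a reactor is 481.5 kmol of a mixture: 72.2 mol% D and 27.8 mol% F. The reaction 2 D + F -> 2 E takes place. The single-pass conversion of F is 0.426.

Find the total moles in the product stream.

F reacted = 0.426 × 133.9 = 57.02 kmol; ν_F = −1, so ξ = 57.02/1 = 57.02 kmol.
Outlet amounts (n = n₀ + ν ξ):
  D: 347.6 − 2(57.02) = 233.6
  F: 133.9 − 1(57.02) = 76.83
  E: 0 + 2(57.02) = 114
Total out = 233.6 + 76.83 + 114 = 424.5 kmol.

424 kmol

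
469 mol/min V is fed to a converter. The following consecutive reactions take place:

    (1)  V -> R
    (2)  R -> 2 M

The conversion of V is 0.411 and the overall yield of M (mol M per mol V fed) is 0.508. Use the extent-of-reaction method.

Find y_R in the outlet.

0.125

Conversion of V: V consumed = 1ξ₁ = 0.411 × 469 → ξ₁ = 192.8 mol/min.
Yield of M: 2ξ₂ / 469 = 0.508 → ξ₂ = 119.1 mol/min.
Outlet amounts (n = n₀ + Σ ν·ξ):
  V: 469 − 1(192.8) = 276.2
  R: 0 + 1(192.8) − 1(119.1) = 73.63
  M: 0 + 2(119.1) = 238.3
Total out = 588.1 mol/min; y_R = 73.63 / 588.1 = 0.1252.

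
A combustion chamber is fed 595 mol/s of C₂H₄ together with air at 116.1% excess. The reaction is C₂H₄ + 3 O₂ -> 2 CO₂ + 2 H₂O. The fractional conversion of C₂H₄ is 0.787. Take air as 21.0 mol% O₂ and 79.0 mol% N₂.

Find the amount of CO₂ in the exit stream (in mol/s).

937 mol/s

Stoichiometric O₂ = 3 × 595 = 1785 mol/s; O₂ fed = 1785 × 2.161 = 3857 mol/s.
N₂ fed = 3857 × 79/21 = 14510 mol/s.
Fuel reacted = 0.787 × 595 → ξ = 468.3 mol/s.
Outlet (n = n₀ + ν ξ):
  C₂H₄: 595 − 1(468.3) = 126.7
  O₂: 3857 − 3(468.3) = 2453
  N₂: 14510 (inert)
  CO₂: 0 + 2(468.3) = 936.5
  H₂O: 0 + 2(468.3) = 936.5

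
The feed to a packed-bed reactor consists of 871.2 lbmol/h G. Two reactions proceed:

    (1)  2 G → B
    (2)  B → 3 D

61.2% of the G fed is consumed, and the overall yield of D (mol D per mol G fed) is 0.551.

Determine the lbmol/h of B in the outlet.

107 lbmol/h

Conversion of G: G consumed = 2ξ₁ = 0.612 × 871.2 → ξ₁ = 266.6 lbmol/h.
Yield of D: 3ξ₂ / 871.2 = 0.551 → ξ₂ = 160 lbmol/h.
Outlet amounts (n = n₀ + Σ ν·ξ):
  G: 871.2 − 2(266.6) = 338
  B: 0 + 1(266.6) − 1(160) = 106.6
  D: 0 + 3(160) = 480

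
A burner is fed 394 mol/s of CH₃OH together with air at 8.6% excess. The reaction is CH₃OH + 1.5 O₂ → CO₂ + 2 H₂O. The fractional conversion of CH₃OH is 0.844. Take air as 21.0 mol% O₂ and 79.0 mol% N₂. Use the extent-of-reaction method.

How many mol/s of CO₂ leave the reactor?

333 mol/s

Stoichiometric O₂ = 1.5 × 394 = 591 mol/s; O₂ fed = 591 × 1.086 = 641.8 mol/s.
N₂ fed = 641.8 × 79/21 = 2414 mol/s.
Fuel reacted = 0.844 × 394 → ξ = 332.5 mol/s.
Outlet (n = n₀ + ν ξ):
  CH₃OH: 394 − 1(332.5) = 61.46
  O₂: 641.8 − 1.5(332.5) = 143
  N₂: 2414 (inert)
  CO₂: 0 + 1(332.5) = 332.5
  H₂O: 0 + 2(332.5) = 665.1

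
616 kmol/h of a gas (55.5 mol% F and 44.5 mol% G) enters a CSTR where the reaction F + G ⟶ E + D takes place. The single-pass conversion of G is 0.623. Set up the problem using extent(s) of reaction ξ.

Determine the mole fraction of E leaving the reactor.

G reacted = 0.623 × 274.1 = 170.8 kmol/h; ν_G = −1, so ξ = 170.8/1 = 170.8 kmol/h.
Outlet amounts (n = n₀ + ν ξ):
  F: 341.9 − 1(170.8) = 171.1
  G: 274.1 − 1(170.8) = 103.3
  E: 0 + 1(170.8) = 170.8
  D: 0 + 1(170.8) = 170.8
Total out = 616 kmol/h; y_E = 170.8 / 616 = 0.2772.

0.277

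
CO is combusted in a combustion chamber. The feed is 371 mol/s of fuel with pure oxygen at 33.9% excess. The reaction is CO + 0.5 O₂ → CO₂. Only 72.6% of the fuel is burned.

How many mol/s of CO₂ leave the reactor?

Stoichiometric O₂ = 0.5 × 371 = 185.5 mol/s; O₂ fed = 185.5 × 1.339 = 248.4 mol/s.
Fuel reacted = 0.726 × 371 → ξ = 269.3 mol/s.
Outlet (n = n₀ + ν ξ):
  CO: 371 − 1(269.3) = 101.7
  O₂: 248.4 − 0.5(269.3) = 113.7
  CO₂: 0 + 1(269.3) = 269.3

269 mol/s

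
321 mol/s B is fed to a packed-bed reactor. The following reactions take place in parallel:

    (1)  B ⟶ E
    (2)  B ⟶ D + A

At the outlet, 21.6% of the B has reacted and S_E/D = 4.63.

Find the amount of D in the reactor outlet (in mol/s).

Conversion of B: B consumed = 0.216 × 321 = 69.34 mol/s = 1ξ₁ + 1ξ₂.
Selectivity: 1ξ₁ / (1ξ₂) = 4.63 → ξ₁ = 4.63 ξ₂.
Substitute: (1·4.63 + 1) ξ₂ = 69.34 → ξ₂ = 12.32 mol/s, ξ₁ = 57.02 mol/s.
Outlet amounts (n = n₀ + Σ ν·ξ):
  B: 321 − 1(57.02) − 1(12.32) = 251.7
  E: 0 + 1(57.02) = 57.02
  D: 0 + 1(12.32) = 12.32
  A: 0 + 1(12.32) = 12.32

12.3 mol/s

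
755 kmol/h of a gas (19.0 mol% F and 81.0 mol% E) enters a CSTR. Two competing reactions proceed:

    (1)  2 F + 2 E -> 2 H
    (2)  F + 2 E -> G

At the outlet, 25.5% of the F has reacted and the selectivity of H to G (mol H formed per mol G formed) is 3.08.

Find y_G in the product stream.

0.0126

Conversion of F: F consumed = 0.255 × 143.4 = 36.58 kmol/h = 2ξ₁ + 1ξ₂.
Selectivity: 2ξ₁ / (1ξ₂) = 3.08 → ξ₁ = 1.54 ξ₂.
Substitute: (2·1.54 + 1) ξ₂ = 36.58 → ξ₂ = 8.966 kmol/h, ξ₁ = 13.81 kmol/h.
Outlet amounts (n = n₀ + Σ ν·ξ):
  F: 143.4 − 2(13.81) − 1(8.966) = 106.9
  E: 611.5 − 2(13.81) − 2(8.966) = 566
  H: 0 + 2(13.81) = 27.61
  G: 0 + 1(8.966) = 8.966
Total out = 709.5 kmol/h; y_G = 8.966 / 709.5 = 0.01264.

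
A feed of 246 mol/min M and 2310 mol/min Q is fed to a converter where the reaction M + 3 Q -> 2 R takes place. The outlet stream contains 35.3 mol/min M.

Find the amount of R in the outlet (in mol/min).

421 mol/min

For M: n = n₀ − 1ξ → 35.3 = 246 − 1ξ, giving ξ = 210.7 mol/min.
Outlet amounts (n = n₀ + ν ξ):
  M: 246 − 1(210.7) = 35.3
  Q: 2310 − 3(210.7) = 1678
  R: 0 + 2(210.7) = 421.4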